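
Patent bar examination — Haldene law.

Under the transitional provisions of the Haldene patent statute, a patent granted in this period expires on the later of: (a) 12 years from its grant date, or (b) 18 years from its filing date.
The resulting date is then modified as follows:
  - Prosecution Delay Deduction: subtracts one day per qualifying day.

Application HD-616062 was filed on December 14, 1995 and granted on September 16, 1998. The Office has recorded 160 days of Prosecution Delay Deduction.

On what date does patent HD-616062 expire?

July 7, 2013

(a) grant + 12 years → 16 September 2010.
(b) filing + 18 years → 14 December 2013.
Later of the two: 14 December 2013.
Prosecution Delay Deduction: −160 days → 7 July 2013.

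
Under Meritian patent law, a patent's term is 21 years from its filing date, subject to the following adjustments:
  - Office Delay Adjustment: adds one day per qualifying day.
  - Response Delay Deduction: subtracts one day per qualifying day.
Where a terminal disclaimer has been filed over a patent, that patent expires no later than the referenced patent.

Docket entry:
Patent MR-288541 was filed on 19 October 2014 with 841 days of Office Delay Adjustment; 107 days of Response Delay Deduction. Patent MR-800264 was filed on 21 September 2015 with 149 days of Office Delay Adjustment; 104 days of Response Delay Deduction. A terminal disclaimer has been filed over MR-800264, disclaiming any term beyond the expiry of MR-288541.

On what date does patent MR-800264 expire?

November 5, 2036

Natural term of MR-800264:
  Base: filing + 21 years → 21 September 2036.
  Office Delay Adjustment: +149 days → 17 February 2037.
  Response Delay Deduction: −104 days → 5 November 2036.
Expiry of referenced patent MR-288541:
  Base: filing + 21 years → 19 October 2035.
  Office Delay Adjustment: +841 days → 6 February 2038.
  Response Delay Deduction: −107 days → 22 October 2037.
Terminal disclaimer: MR-800264 expires on the earlier of 5 November 2036 and 22 October 2037.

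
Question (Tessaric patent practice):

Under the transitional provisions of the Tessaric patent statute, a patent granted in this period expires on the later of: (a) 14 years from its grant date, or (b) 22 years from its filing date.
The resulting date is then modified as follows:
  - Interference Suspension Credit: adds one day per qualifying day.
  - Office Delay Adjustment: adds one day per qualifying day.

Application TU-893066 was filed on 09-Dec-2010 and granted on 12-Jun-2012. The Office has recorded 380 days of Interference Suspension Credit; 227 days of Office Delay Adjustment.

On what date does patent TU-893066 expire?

(a) grant + 14 years → 12 June 2026.
(b) filing + 22 years → 9 December 2032.
Later of the two: 9 December 2032.
Interference Suspension Credit: +380 days → 24 December 2033.
Office Delay Adjustment: +227 days → 8 August 2034.

2034-08-08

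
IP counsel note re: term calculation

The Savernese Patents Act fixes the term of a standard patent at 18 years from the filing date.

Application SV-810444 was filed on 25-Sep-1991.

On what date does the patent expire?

Filing date + 18 years → 25 September 2009.

September 25, 2009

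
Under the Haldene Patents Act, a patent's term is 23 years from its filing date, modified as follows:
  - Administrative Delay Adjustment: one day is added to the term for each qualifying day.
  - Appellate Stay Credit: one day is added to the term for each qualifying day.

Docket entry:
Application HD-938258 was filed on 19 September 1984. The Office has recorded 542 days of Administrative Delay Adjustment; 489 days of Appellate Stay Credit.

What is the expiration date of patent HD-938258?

July 16, 2010

Base term: filing date + 23 years → 19 September 2007.
Administrative Delay Adjustment: +542 days → 14 March 2009.
Appellate Stay Credit: +489 days → 16 July 2010.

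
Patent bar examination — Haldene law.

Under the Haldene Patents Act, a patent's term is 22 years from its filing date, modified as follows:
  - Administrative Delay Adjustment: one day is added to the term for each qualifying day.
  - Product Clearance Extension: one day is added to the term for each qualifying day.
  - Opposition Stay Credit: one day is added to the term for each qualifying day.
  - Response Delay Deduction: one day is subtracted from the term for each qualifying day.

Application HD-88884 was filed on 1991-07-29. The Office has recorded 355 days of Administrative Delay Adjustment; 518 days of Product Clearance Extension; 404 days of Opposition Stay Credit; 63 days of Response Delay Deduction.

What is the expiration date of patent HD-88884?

Base term: filing date + 22 years → 29 July 2013.
Administrative Delay Adjustment: +355 days → 19 July 2014.
Product Clearance Extension: +518 days → 19 December 2015.
Opposition Stay Credit: +404 days → 26 January 2017.
Response Delay Deduction: −63 days → 24 November 2016.

2016-11-24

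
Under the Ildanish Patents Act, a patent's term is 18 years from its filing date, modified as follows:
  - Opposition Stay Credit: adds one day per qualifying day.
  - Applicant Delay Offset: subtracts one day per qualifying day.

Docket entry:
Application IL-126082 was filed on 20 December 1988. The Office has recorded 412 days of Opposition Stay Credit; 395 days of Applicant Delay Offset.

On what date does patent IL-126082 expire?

January 6, 2007

Base term: filing date + 18 years → 20 December 2006.
Opposition Stay Credit: +412 days → 5 February 2008.
Applicant Delay Offset: −395 days → 6 January 2007.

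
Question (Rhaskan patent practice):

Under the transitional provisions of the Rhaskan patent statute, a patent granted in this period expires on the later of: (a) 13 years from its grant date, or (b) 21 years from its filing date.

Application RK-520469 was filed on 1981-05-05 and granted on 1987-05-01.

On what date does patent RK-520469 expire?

May 5, 2002

(a) grant + 13 years → 1 May 2000.
(b) filing + 21 years → 5 May 2002.
Later of the two: 5 May 2002.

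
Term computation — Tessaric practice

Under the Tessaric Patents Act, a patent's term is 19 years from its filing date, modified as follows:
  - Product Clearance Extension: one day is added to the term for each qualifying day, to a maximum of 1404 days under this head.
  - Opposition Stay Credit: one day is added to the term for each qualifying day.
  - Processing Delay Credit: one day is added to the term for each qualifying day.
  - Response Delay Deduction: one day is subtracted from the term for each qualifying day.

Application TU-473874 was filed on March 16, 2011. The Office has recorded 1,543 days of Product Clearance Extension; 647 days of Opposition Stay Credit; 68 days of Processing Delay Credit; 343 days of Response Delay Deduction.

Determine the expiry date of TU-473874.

January 25, 2035

Base term: filing date + 19 years → 16 March 2030.
Product Clearance Extension: 1543 days claimed exceeds the 1404-day cap, so +1404 days → 18 January 2034.
Opposition Stay Credit: +647 days → 27 October 2035.
Processing Delay Credit: +68 days → 3 January 2036.
Response Delay Deduction: −343 days → 25 January 2035.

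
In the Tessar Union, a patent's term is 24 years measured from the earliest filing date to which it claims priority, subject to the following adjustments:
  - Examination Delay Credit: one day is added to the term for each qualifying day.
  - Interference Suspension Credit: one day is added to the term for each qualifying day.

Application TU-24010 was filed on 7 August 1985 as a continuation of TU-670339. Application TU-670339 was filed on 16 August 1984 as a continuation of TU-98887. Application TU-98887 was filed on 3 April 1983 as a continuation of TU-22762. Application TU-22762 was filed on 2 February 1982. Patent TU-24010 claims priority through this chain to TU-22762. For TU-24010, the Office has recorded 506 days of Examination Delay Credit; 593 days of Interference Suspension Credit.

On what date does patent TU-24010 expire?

Earliest priority filing: 2 February 1982.
Base term: 2 February 1982 + 24 years → 2 February 2006.
Examination Delay Credit: +506 days → 23 June 2007.
Interference Suspension Credit: +593 days → 5 February 2009.

February 5, 2009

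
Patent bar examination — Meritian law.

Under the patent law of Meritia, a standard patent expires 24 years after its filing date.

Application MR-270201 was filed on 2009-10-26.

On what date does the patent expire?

Filing date + 24 years → 26 October 2033.

2033-10-26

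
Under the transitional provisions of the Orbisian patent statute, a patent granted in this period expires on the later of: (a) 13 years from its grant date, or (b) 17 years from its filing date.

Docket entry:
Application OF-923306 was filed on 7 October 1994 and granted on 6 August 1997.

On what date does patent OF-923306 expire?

(a) grant + 13 years → 6 August 2010.
(b) filing + 17 years → 7 October 2011.
Later of the two: 7 October 2011.

October 7, 2011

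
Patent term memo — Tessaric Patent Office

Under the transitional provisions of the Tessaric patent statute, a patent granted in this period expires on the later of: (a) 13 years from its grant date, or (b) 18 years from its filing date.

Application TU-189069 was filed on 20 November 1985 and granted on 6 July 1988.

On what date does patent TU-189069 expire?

(a) grant + 13 years → 6 July 2001.
(b) filing + 18 years → 20 November 2003.
Later of the two: 20 November 2003.

November 20, 2003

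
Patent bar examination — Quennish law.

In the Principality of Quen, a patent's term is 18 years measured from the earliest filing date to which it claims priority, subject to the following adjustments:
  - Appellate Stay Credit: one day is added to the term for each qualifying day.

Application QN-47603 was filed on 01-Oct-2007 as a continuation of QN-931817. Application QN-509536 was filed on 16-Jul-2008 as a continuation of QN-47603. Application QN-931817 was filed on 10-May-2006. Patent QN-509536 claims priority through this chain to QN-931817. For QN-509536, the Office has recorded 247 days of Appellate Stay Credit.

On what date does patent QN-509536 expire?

January 12, 2025

Earliest priority filing: 10 May 2006.
Base term: 10 May 2006 + 18 years → 10 May 2024.
Appellate Stay Credit: +247 days → 12 January 2025.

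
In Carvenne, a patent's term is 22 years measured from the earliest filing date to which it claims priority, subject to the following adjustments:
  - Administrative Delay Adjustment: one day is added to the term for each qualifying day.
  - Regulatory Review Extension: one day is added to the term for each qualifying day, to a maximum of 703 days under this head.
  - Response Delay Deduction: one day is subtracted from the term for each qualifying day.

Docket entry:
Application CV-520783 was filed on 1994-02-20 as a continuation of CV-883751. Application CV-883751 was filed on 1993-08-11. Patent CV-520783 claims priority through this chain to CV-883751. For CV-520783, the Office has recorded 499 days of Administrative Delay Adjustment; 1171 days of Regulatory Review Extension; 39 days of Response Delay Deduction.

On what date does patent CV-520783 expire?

Earliest priority filing: 11 August 1993.
Base term: 11 August 1993 + 22 years → 11 August 2015.
Administrative Delay Adjustment: +499 days → 22 December 2016.
Regulatory Review Extension: 1171 days claimed exceeds the 703-day cap, so +703 days → 25 November 2018.
Response Delay Deduction: −39 days → 17 October 2018.

October 17, 2018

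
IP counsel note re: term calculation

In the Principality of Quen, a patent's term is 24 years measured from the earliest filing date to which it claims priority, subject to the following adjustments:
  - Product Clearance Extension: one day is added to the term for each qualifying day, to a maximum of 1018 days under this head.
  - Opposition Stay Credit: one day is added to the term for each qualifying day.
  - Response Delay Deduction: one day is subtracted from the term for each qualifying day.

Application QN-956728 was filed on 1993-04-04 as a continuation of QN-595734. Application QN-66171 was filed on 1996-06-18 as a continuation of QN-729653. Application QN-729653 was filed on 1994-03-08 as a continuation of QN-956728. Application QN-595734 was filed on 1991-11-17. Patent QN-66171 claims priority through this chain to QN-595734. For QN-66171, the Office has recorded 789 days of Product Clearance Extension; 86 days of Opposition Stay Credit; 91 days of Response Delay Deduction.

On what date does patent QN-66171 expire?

Earliest priority filing: 17 November 1991.
Base term: 17 November 1991 + 24 years → 17 November 2015.
Product Clearance Extension: 789 days (within the 1018-day cap) → +789 days → 14 January 2018.
Opposition Stay Credit: +86 days → 10 April 2018.
Response Delay Deduction: −91 days → 9 January 2018.

January 9, 2018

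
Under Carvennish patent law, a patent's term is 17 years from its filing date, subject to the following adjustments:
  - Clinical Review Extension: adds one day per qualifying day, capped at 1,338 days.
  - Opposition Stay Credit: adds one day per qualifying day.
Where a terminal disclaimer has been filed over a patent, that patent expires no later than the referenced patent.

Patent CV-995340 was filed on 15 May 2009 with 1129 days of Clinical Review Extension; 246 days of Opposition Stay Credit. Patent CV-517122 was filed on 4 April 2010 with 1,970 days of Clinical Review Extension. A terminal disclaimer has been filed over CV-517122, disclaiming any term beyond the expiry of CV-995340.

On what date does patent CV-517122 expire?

Natural term of CV-517122:
  Base: filing + 17 years → 4 April 2027.
  Clinical Review Extension: 1970 days claimed exceeds the 1338-day cap, so +1338 days → 2 December 2030.
Expiry of referenced patent CV-995340:
  Base: filing + 17 years → 15 May 2026.
  Clinical Review Extension: 1129 days (within the 1338-day cap) → +1129 days → 17 June 2029.
  Opposition Stay Credit: +246 days → 18 February 2030.
Terminal disclaimer: CV-517122 expires on the earlier of 2 December 2030 and 18 February 2030.

2030-02-18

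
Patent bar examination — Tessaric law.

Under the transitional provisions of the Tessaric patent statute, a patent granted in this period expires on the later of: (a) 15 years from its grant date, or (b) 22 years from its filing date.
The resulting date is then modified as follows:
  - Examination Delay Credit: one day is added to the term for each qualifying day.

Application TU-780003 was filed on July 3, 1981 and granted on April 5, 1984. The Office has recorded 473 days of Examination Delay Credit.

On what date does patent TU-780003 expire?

October 18, 2004

(a) grant + 15 years → 5 April 1999.
(b) filing + 22 years → 3 July 2003.
Later of the two: 3 July 2003.
Examination Delay Credit: +473 days → 18 October 2004.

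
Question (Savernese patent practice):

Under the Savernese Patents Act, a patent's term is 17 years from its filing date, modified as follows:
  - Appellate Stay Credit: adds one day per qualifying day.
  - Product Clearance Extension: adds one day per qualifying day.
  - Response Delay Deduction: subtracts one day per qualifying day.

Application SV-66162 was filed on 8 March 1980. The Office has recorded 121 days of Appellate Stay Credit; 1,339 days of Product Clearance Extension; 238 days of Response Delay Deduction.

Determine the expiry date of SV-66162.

July 12, 2000

Base term: filing date + 17 years → 8 March 1997.
Appellate Stay Credit: +121 days → 7 July 1997.
Product Clearance Extension: +1339 days → 7 March 2001.
Response Delay Deduction: −238 days → 12 July 2000.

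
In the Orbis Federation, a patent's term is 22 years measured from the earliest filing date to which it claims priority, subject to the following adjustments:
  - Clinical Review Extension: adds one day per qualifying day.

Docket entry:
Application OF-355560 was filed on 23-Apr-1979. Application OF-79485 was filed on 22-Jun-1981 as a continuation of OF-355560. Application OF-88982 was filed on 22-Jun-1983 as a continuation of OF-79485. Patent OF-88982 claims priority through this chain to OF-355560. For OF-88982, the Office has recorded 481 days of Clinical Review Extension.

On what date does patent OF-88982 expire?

August 17, 2002

Earliest priority filing: 23 April 1979.
Base term: 23 April 1979 + 22 years → 23 April 2001.
Clinical Review Extension: +481 days → 17 August 2002.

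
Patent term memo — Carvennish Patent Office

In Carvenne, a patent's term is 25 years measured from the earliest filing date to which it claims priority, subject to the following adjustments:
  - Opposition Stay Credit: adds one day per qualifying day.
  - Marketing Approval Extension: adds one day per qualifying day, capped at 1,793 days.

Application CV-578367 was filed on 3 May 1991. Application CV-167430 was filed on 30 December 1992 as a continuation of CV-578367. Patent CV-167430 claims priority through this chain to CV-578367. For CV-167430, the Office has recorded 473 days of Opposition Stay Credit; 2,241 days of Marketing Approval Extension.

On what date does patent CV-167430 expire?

Earliest priority filing: 3 May 1991.
Base term: 3 May 1991 + 25 years → 3 May 2016.
Opposition Stay Credit: +473 days → 19 August 2017.
Marketing Approval Extension: 2241 days claimed exceeds the 1793-day cap, so +1793 days → 17 July 2022.

July 17, 2022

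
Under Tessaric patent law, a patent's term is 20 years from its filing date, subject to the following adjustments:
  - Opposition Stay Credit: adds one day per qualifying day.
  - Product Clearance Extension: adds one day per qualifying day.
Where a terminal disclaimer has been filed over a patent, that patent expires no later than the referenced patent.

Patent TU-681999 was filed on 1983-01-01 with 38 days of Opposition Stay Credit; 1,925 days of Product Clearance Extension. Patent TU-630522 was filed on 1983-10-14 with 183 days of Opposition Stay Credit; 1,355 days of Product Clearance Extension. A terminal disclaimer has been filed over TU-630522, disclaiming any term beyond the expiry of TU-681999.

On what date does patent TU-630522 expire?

Natural term of TU-630522:
  Base: filing + 20 years → 14 October 2003.
  Opposition Stay Credit: +183 days → 14 April 2004.
  Product Clearance Extension: +1355 days → 30 December 2007.
Expiry of referenced patent TU-681999:
  Base: filing + 20 years → 1 January 2003.
  Opposition Stay Credit: +38 days → 8 February 2003.
  Product Clearance Extension: +1925 days → 17 May 2008.
Terminal disclaimer: TU-630522 expires on the earlier of 30 December 2007 and 17 May 2008.

2007-12-30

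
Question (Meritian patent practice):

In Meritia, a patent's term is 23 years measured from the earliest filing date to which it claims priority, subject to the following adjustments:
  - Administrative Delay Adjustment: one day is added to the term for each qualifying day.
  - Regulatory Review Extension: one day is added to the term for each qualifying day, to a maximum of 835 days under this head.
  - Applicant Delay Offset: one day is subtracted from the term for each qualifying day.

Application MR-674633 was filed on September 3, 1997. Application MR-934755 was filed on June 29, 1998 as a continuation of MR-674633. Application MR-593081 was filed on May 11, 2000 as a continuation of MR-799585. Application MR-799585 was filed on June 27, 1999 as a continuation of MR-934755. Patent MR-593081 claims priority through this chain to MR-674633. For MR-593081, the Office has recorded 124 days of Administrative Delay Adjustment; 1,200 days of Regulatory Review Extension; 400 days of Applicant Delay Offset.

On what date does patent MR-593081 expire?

2022-03-16

Earliest priority filing: 3 September 1997.
Base term: 3 September 1997 + 23 years → 3 September 2020.
Administrative Delay Adjustment: +124 days → 5 January 2021.
Regulatory Review Extension: 1200 days claimed exceeds the 835-day cap, so +835 days → 20 April 2023.
Applicant Delay Offset: −400 days → 16 March 2022.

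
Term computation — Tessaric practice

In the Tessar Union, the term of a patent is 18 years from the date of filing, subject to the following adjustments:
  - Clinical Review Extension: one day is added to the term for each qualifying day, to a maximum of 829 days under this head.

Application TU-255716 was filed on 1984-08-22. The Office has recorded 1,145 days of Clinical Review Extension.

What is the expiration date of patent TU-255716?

November 28, 2004

Base term: filing date + 18 years → 22 August 2002.
Clinical Review Extension: 1145 days claimed exceeds the 829-day cap, so +829 days → 28 November 2004.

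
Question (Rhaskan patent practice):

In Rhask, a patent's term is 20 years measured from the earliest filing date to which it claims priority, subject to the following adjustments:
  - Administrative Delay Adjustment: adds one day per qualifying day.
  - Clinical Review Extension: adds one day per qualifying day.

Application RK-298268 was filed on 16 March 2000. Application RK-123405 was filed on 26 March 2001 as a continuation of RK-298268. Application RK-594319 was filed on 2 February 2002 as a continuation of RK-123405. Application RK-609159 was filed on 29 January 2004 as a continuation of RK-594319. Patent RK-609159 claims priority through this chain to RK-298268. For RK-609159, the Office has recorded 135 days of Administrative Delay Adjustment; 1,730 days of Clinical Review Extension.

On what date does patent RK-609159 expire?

Earliest priority filing: 16 March 2000.
Base term: 16 March 2000 + 20 years → 16 March 2020.
Administrative Delay Adjustment: +135 days → 29 July 2020.
Clinical Review Extension: +1730 days → 24 April 2025.

April 24, 2025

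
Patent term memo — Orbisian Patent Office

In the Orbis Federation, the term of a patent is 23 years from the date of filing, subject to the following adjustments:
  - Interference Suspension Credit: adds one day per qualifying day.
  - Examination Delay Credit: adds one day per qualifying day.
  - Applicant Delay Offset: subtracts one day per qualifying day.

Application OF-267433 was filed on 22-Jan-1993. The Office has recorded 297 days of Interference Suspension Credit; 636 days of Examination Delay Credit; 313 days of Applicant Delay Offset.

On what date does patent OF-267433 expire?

2017-10-03

Base term: filing date + 23 years → 22 January 2016.
Interference Suspension Credit: +297 days → 14 November 2016.
Examination Delay Credit: +636 days → 12 August 2018.
Applicant Delay Offset: −313 days → 3 October 2017.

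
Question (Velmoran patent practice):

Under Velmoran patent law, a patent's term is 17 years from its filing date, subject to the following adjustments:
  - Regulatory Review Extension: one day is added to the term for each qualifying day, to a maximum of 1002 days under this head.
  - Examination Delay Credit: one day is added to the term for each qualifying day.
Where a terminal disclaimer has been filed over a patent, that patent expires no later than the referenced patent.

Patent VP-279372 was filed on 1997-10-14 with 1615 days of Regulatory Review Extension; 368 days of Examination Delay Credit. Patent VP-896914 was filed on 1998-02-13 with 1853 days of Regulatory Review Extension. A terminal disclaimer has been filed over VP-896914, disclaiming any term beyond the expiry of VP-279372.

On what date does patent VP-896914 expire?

2017-11-11

Natural term of VP-896914:
  Base: filing + 17 years → 13 February 2015.
  Regulatory Review Extension: 1853 days claimed exceeds the 1002-day cap, so +1002 days → 11 November 2017.
Expiry of referenced patent VP-279372:
  Base: filing + 17 years → 14 October 2014.
  Regulatory Review Extension: 1615 days claimed exceeds the 1002-day cap, so +1002 days → 12 July 2017.
  Examination Delay Credit: +368 days → 15 July 2018.
Terminal disclaimer: VP-896914 expires on the earlier of 11 November 2017 and 15 July 2018.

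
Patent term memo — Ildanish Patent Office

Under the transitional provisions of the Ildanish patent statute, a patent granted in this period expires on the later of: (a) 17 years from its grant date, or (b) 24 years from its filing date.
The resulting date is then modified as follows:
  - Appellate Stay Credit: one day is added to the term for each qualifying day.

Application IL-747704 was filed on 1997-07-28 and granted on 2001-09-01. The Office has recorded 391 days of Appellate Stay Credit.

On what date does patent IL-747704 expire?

2022-08-23

(a) grant + 17 years → 1 September 2018.
(b) filing + 24 years → 28 July 2021.
Later of the two: 28 July 2021.
Appellate Stay Credit: +391 days → 23 August 2022.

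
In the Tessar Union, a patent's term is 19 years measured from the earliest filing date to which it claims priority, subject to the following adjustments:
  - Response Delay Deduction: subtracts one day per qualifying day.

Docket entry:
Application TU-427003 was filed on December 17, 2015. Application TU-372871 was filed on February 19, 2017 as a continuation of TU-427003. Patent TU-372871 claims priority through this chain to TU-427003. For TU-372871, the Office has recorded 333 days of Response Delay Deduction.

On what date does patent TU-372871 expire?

January 18, 2034

Earliest priority filing: 17 December 2015.
Base term: 17 December 2015 + 19 years → 17 December 2034.
Response Delay Deduction: −333 days → 18 January 2034.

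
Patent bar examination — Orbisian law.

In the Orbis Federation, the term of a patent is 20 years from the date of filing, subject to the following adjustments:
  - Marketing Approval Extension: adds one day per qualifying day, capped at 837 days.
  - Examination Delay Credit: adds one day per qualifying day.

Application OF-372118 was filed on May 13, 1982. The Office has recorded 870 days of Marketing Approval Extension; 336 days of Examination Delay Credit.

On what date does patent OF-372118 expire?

July 29, 2005

Base term: filing date + 20 years → 13 May 2002.
Marketing Approval Extension: 870 days claimed exceeds the 837-day cap, so +837 days → 27 August 2004.
Examination Delay Credit: +336 days → 29 July 2005.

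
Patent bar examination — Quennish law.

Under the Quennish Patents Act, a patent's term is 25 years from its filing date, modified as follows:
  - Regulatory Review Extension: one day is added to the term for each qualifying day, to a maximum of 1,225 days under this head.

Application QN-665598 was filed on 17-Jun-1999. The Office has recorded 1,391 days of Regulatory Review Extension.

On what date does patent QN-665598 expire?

Base term: filing date + 25 years → 17 June 2024.
Regulatory Review Extension: 1391 days claimed exceeds the 1225-day cap, so +1225 days → 25 October 2027.

2027-10-25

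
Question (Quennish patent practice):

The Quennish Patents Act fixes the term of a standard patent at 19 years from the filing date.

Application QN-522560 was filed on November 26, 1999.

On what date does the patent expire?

2018-11-26

Filing date + 19 years → 26 November 2018.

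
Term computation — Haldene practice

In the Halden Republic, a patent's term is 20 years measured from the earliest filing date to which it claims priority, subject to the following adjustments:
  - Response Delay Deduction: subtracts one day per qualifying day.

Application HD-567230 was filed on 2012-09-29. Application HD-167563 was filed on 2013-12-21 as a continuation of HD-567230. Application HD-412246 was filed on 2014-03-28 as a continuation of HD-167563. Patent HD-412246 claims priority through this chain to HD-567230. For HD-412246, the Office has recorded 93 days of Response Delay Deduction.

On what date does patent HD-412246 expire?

Earliest priority filing: 29 September 2012.
Base term: 29 September 2012 + 20 years → 29 September 2032.
Response Delay Deduction: −93 days → 28 June 2032.

2032-06-28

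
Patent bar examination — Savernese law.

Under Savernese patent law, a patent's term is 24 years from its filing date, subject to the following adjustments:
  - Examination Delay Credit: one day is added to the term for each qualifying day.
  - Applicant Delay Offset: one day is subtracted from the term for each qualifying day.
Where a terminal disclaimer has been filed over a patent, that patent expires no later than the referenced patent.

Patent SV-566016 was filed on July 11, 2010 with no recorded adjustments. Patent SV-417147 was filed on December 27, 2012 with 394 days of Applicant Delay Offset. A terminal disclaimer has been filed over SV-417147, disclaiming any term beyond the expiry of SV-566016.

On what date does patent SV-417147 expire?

Natural term of SV-417147:
  Base: filing + 24 years → 27 December 2036.
  Applicant Delay Offset: −394 days → 29 November 2035.
Expiry of referenced patent SV-566016:
  Base: filing + 24 years → 11 July 2034.
Terminal disclaimer: SV-417147 expires on the earlier of 29 November 2035 and 11 July 2034.

July 11, 2034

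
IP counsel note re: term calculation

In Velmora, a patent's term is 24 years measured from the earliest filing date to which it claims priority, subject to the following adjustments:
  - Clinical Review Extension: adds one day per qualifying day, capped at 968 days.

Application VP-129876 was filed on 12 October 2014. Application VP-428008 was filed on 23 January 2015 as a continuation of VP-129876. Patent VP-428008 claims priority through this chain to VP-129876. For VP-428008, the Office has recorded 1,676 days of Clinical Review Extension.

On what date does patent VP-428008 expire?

Earliest priority filing: 12 October 2014.
Base term: 12 October 2014 + 24 years → 12 October 2038.
Clinical Review Extension: 1676 days claimed exceeds the 968-day cap, so +968 days → 6 June 2041.

June 6, 2041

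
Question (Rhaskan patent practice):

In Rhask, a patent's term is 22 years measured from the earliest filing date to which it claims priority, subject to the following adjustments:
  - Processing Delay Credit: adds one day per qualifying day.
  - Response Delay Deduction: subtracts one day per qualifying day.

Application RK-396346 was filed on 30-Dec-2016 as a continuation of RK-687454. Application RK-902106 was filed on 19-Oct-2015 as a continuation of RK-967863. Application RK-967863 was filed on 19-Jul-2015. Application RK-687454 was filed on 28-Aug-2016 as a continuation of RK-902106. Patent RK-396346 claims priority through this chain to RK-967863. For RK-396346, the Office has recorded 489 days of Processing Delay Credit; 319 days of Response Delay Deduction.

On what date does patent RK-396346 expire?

January 5, 2038

Earliest priority filing: 19 July 2015.
Base term: 19 July 2015 + 22 years → 19 July 2037.
Processing Delay Credit: +489 days → 20 November 2038.
Response Delay Deduction: −319 days → 5 January 2038.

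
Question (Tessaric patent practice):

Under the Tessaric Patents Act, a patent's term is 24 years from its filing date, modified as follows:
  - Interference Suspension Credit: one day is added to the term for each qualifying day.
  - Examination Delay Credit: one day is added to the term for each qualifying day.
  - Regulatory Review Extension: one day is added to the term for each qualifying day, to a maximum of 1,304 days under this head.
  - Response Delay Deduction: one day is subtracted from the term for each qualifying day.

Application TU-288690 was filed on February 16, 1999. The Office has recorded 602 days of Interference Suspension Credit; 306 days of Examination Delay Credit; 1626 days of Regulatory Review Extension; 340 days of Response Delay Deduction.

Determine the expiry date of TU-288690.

2028-04-02

Base term: filing date + 24 years → 16 February 2023.
Interference Suspension Credit: +602 days → 10 October 2024.
Examination Delay Credit: +306 days → 12 August 2025.
Regulatory Review Extension: 1626 days claimed exceeds the 1304-day cap, so +1304 days → 8 March 2029.
Response Delay Deduction: −340 days → 2 April 2028.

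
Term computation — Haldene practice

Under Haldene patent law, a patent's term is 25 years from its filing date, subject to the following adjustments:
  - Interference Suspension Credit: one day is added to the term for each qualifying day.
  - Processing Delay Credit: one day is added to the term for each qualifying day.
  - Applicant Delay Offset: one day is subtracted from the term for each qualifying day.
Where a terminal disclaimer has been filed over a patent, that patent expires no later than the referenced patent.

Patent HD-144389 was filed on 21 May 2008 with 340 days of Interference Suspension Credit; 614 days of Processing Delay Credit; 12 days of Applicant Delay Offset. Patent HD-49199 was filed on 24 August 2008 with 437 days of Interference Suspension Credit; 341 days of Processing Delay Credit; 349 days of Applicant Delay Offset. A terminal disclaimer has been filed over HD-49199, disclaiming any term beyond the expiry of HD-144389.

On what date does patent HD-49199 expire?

Natural term of HD-49199:
  Base: filing + 25 years → 24 August 2033.
  Interference Suspension Credit: +437 days → 4 November 2034.
  Processing Delay Credit: +341 days → 11 October 2035.
  Applicant Delay Offset: −349 days → 27 October 2034.
Expiry of referenced patent HD-144389:
  Base: filing + 25 years → 21 May 2033.
  Interference Suspension Credit: +340 days → 26 April 2034.
  Processing Delay Credit: +614 days → 31 December 2035.
  Applicant Delay Offset: −12 days → 19 December 2035.
Terminal disclaimer: HD-49199 expires on the earlier of 27 October 2034 and 19 December 2035.

October 27, 2034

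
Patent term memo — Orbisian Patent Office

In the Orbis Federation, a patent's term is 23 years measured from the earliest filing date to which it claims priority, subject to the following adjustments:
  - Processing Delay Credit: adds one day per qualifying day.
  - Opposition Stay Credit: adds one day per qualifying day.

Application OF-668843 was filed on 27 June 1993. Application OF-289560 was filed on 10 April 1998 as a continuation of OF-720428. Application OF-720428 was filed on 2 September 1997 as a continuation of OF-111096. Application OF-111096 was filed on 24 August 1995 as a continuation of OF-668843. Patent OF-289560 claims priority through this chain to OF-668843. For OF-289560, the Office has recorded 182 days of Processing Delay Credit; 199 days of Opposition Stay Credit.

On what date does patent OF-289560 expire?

Earliest priority filing: 27 June 1993.
Base term: 27 June 1993 + 23 years → 27 June 2016.
Processing Delay Credit: +182 days → 26 December 2016.
Opposition Stay Credit: +199 days → 13 July 2017.

2017-07-13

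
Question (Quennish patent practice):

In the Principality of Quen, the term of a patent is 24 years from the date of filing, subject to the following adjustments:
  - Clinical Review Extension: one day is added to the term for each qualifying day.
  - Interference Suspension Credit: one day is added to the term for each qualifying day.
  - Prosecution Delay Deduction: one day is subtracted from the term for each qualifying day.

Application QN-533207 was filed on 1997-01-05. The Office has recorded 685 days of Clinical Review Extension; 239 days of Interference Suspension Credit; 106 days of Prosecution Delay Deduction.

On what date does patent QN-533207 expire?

Base term: filing date + 24 years → 5 January 2021.
Clinical Review Extension: +685 days → 21 November 2022.
Interference Suspension Credit: +239 days → 18 July 2023.
Prosecution Delay Deduction: −106 days → 3 April 2023.

April 3, 2023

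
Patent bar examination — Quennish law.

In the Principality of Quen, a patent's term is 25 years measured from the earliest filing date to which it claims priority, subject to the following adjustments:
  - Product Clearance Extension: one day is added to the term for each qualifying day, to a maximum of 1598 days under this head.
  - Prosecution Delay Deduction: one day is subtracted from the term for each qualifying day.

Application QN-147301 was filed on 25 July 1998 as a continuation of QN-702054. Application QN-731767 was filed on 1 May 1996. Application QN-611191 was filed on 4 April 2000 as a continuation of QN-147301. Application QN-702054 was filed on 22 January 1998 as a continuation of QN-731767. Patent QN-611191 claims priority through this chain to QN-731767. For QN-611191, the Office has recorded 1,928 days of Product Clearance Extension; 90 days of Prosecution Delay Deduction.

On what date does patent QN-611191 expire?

Earliest priority filing: 1 May 1996.
Base term: 1 May 1996 + 25 years → 1 May 2021.
Product Clearance Extension: 1928 days claimed exceeds the 1598-day cap, so +1598 days → 15 September 2025.
Prosecution Delay Deduction: −90 days → 17 June 2025.

2025-06-17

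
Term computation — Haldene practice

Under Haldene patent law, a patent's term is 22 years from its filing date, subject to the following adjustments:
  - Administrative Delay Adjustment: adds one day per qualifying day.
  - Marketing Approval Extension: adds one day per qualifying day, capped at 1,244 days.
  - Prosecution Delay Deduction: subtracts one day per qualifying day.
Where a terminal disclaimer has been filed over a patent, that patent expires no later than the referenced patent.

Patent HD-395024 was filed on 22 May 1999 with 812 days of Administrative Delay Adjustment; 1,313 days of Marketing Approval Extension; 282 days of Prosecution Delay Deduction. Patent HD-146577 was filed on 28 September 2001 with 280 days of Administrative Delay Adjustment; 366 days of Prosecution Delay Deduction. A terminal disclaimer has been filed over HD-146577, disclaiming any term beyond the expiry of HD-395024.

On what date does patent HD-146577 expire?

Natural term of HD-146577:
  Base: filing + 22 years → 28 September 2023.
  Administrative Delay Adjustment: +280 days → 4 July 2024.
  Prosecution Delay Deduction: −366 days → 4 July 2023.
Expiry of referenced patent HD-395024:
  Base: filing + 22 years → 22 May 2021.
  Administrative Delay Adjustment: +812 days → 12 August 2023.
  Marketing Approval Extension: 1313 days claimed exceeds the 1244-day cap, so +1244 days → 7 January 2027.
  Prosecution Delay Deduction: −282 days → 31 March 2026.
Terminal disclaimer: HD-146577 expires on the earlier of 4 July 2023 and 31 March 2026.

July 4, 2023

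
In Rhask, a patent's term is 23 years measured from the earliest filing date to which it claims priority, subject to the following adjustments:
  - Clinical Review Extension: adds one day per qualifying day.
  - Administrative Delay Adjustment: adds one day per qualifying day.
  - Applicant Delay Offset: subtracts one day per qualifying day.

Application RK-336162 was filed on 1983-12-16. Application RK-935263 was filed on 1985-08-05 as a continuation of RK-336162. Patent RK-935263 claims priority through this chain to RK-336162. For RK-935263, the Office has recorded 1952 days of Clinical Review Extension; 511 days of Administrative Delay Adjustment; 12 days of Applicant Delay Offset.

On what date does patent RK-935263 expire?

2013-09-01

Earliest priority filing: 16 December 1983.
Base term: 16 December 1983 + 23 years → 16 December 2006.
Clinical Review Extension: +1952 days → 20 April 2012.
Administrative Delay Adjustment: +511 days → 13 September 2013.
Applicant Delay Offset: −12 days → 1 September 2013.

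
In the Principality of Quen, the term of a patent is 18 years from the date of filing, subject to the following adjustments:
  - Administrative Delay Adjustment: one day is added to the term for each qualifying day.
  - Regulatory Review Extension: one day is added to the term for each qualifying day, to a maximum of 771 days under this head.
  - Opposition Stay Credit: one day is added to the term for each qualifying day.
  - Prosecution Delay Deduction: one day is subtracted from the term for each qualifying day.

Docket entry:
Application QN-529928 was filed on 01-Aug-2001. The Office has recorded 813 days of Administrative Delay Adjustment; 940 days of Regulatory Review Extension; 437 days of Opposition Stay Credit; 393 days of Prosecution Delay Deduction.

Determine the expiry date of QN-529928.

Base term: filing date + 18 years → 1 August 2019.
Administrative Delay Adjustment: +813 days → 22 October 2021.
Regulatory Review Extension: 940 days claimed exceeds the 771-day cap, so +771 days → 2 December 2023.
Opposition Stay Credit: +437 days → 11 February 2025.
Prosecution Delay Deduction: −393 days → 15 January 2024.

January 15, 2024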